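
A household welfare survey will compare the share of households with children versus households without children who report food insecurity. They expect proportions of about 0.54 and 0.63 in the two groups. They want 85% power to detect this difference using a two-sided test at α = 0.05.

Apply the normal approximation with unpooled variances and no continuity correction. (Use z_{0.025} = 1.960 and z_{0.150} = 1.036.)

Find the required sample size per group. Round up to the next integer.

n = 534 per group

n = (z_{α/2} + z_β)² · [p₁(1−p₁) + p₂(1−p₂)] / (p₁ − p₂)²
  = (1.960 + 1.036)² · (0.54·0.46 + 0.63·0.37) / (-0.09)²
  = (2.996)² · (0.2484 + 0.2331) / 0.0081
  = 8.9760 · 0.4815 / 0.0081
  = 533.57
Round up → n = 534 per group.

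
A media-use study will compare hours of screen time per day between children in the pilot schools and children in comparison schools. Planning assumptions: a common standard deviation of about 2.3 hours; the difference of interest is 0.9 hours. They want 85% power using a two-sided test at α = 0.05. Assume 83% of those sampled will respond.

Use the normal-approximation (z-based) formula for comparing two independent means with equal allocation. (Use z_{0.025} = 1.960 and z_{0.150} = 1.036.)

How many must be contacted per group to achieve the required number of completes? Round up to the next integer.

n = (z_{α/2} + z_β)² · (σ₁² + σ₂²) / δ²
  = (1.960 + 1.036)² · (2·2.3² = 10.58) / 0.9²
  = 8.9760 · 10.58 / 0.81
  = 117.24
Adjust for 83% response: 117.24 / 0.83 = 141.26.
Round up → n = 142 per group.

n = 142 per group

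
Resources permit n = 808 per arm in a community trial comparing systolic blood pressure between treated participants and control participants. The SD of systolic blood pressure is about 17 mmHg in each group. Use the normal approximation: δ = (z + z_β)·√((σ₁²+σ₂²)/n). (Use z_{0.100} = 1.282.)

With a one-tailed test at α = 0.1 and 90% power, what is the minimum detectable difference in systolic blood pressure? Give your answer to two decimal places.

Minimum detectable difference ≈ 2.17 mmHg

δ = (z_α + z_β) · √((σ₁²+σ₂²)/n)
  = (1.282 + 1.282) · √(578/808)
  = 2.564 · √0.71535
  = 2.564 · 0.8458
  = 2.1686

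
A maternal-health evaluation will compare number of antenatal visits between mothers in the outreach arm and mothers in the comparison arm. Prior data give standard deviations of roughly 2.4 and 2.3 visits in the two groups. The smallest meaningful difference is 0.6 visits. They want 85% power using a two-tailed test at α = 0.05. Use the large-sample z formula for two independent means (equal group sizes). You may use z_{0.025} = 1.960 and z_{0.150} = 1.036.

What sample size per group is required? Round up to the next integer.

n = (z_{α/2} + z_β)² · (σ₁² + σ₂²) / δ²
  = (1.960 + 1.036)² · (2.4² + 2.3² = 11.05) / 0.6²
  = 8.9760 · 11.05 / 0.36
  = 275.51
Round up → n = 276 per group.

n = 276 per group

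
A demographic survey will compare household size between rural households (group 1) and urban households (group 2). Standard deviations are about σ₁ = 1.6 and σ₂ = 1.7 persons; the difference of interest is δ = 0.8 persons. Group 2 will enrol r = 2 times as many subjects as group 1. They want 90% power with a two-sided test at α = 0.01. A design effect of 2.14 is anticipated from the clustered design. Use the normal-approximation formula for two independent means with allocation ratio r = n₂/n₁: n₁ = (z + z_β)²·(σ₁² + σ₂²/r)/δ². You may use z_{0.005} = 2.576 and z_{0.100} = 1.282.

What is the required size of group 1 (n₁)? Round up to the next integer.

n₁ = 200

n₁ = (z_{α/2} + z_β)² · (σ₁² + σ₂²/r) / δ²
   = (2.576 + 1.282)² · (1.6² + 1.7²/2) / 0.8²
   = 14.8842 · (2.56 + 1.445) / 0.64
   = 14.8842 · 4.005 / 0.64
   = 93.14
Design effect: 2.14 × 93.14 = 199.32.
Round up → n₁ = 200; n₂ = r·n₁ = 2 × 200 = 400.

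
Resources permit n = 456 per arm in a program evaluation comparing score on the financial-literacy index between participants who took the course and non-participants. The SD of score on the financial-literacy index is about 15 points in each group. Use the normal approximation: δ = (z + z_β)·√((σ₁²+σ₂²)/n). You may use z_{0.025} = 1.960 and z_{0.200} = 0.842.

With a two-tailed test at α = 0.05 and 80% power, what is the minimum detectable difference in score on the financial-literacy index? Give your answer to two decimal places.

Minimum detectable difference ≈ 2.78 points

δ = (z_{α/2} + z_β) · √((σ₁²+σ₂²)/n)
  = (1.960 + 0.842) · √(450/456)
  = 2.802 · √0.98684
  = 2.802 · 0.9934
  = 2.7835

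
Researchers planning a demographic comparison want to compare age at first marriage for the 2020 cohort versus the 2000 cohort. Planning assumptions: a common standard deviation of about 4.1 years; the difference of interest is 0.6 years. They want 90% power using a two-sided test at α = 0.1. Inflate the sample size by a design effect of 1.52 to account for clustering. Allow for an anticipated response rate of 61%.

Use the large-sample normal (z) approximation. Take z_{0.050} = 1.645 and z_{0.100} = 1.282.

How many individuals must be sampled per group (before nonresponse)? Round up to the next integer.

n = (z_{α/2} + z_β)² · (σ₁² + σ₂²) / δ²
  = (1.645 + 1.282)² · (2·4.1² = 33.62) / 0.6²
  = 8.5673 · 33.62 / 0.36
  = 800.09
Design effect: 1.52 × 800.09 = 1216.14.
Adjust for 61% response: 1216.14 / 0.61 = 1993.68.
Round up → n = 1994 per group.

n = 1994 per group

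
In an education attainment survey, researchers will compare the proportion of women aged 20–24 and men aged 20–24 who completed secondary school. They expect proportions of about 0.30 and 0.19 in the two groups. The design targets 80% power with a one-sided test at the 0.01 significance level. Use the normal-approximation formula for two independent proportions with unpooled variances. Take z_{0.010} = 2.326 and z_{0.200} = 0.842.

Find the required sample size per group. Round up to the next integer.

n = 302 per group

n = (z_α + z_β)² · [p₁(1−p₁) + p₂(1−p₂)] / (p₁ − p₂)²
  = (2.326 + 0.842)² · (0.30·0.70 + 0.19·0.81) / (0.11)²
  = (3.168)² · (0.2100 + 0.1539) / 0.0121
  = 10.0362 · 0.3639 / 0.0121
  = 301.83
Round up → n = 302 per group.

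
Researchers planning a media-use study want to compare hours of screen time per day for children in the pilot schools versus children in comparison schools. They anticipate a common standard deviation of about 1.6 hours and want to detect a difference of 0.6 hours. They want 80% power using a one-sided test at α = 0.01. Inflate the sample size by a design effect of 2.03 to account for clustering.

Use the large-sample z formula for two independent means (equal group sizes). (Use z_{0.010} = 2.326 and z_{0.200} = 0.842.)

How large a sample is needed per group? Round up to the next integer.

n = (z_α + z_β)² · (σ₁² + σ₂²) / δ²
  = (2.326 + 0.842)² · (2·1.6² = 5.12) / 0.6²
  = 10.0362 · 5.12 / 0.36
  = 142.74
Design effect: 2.03 × 142.74 = 289.76.
Round up → n = 290 per group.

n = 290 per group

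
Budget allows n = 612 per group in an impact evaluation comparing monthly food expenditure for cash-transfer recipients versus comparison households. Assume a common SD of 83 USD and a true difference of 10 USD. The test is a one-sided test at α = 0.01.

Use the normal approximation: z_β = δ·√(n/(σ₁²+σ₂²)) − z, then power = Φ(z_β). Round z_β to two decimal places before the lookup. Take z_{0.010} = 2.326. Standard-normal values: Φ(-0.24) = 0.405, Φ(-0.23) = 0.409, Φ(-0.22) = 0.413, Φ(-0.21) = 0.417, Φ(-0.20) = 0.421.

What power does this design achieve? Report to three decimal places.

z_β = δ·√(n/(σ₁²+σ₂²)) − z_α
    = 10 · √(612/13778) − 2.326
    = 10 · 0.21076 − 2.326
    = 2.1076 − 2.326 = -0.2184 → -0.22
Power = Φ(-0.22) = 0.413.

Power ≈ 0.413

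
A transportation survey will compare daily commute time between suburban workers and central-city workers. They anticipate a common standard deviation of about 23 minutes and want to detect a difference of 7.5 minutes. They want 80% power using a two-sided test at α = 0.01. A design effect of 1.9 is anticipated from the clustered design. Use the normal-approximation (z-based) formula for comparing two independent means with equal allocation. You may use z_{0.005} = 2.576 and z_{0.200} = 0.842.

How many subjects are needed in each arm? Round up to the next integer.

n = 418 per group

n = (z_{α/2} + z_β)² · (σ₁² + σ₂²) / δ²
  = (2.576 + 0.842)² · (2·23² = 1058) / 7.5²
  = 11.6827 · 1058 / 56.25
  = 219.74
Design effect: 1.9 × 219.74 = 417.50.
Round up → n = 418 per group.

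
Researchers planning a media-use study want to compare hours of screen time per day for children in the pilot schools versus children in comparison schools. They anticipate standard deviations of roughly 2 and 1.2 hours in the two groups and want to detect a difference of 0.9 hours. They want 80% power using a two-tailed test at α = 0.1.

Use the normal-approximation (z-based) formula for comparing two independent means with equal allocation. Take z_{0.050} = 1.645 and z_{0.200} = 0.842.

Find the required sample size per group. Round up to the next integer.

n = (z_{α/2} + z_β)² · (σ₁² + σ₂²) / δ²
  = (1.645 + 0.842)² · (2² + 1.2² = 5.44) / 0.9²
  = 6.1852 · 5.44 / 0.81
  = 41.54
Round up → n = 42 per group.

n = 42 per group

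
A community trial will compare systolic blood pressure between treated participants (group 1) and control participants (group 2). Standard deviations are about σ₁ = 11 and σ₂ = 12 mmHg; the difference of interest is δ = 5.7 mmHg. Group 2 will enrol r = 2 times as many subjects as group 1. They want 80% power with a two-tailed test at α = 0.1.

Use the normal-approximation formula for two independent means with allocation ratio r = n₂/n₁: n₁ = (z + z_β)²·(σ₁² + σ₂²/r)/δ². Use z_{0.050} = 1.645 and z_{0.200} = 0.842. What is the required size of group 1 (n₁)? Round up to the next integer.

n₁ = (z_{α/2} + z_β)² · (σ₁² + σ₂²/r) / δ²
   = (1.645 + 0.842)² · (11² + 12²/2) / 5.7²
   = 6.1852 · (121 + 72) / 32.49
   = 6.1852 · 193 / 32.49
   = 36.74
Round up → n₁ = 37; n₂ = r·n₁ = 2 × 37 = 74.

n₁ = 37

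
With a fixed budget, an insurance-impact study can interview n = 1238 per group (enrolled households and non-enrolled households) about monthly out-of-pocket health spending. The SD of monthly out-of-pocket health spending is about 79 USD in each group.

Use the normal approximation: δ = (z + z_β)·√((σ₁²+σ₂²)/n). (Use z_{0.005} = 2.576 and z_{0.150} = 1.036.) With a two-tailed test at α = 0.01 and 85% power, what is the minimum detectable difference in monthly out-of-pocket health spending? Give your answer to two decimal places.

δ = (z_{α/2} + z_β) · √((σ₁²+σ₂²)/n)
  = (2.576 + 1.036) · √(12482/1238)
  = 3.612 · √10.0824
  = 3.612 · 3.1753
  = 11.4691

Minimum detectable difference ≈ 11.47 USD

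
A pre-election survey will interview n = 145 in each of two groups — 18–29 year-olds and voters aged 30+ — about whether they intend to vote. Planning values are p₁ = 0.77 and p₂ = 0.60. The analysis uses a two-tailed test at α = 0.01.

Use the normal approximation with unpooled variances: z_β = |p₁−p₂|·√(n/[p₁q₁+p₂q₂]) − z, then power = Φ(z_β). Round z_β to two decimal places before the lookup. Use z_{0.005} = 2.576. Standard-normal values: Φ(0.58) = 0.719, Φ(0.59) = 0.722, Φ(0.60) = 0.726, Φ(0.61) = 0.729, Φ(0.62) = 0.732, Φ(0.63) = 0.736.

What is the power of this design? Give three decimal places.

z_β = |p₁−p₂|·√(n/[p₁q₁+p₂q₂]) − z_{α/2}
    = 0.17 · √(145/0.4171) − 2.576
    = 0.17 · 18.6451 − 2.576
    = 3.1697 − 2.576 = 0.5937 → 0.59
Power = Φ(0.59) = 0.722.

Power ≈ 0.722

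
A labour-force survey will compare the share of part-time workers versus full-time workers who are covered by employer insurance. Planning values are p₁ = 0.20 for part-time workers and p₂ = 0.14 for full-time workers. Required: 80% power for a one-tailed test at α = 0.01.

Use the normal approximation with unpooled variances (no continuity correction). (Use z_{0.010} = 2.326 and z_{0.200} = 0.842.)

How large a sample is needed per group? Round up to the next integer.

n = 782 per group

n = (z_α + z_β)² · [p₁(1−p₁) + p₂(1−p₂)] / (p₁ − p₂)²
  = (2.326 + 0.842)² · (0.20·0.80 + 0.14·0.86) / (0.06)²
  = (3.168)² · (0.1600 + 0.1204) / 0.0036
  = 10.0362 · 0.2804 / 0.0036
  = 781.71
Round up → n = 782 per group.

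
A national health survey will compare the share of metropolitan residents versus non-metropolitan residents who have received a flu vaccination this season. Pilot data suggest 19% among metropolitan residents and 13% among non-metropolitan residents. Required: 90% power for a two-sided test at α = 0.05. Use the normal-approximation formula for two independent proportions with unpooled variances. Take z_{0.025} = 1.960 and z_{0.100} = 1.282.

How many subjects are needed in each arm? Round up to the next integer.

n = (z_{α/2} + z_β)² · [p₁(1−p₁) + p₂(1−p₂)] / (p₁ − p₂)²
  = (1.960 + 1.282)² · (0.19·0.81 + 0.13·0.87) / (0.06)²
  = (3.242)² · (0.1539 + 0.1131) / 0.0036
  = 10.5106 · 0.2670 / 0.0036
  = 779.53
Round up → n = 780 per group.

n = 780 per group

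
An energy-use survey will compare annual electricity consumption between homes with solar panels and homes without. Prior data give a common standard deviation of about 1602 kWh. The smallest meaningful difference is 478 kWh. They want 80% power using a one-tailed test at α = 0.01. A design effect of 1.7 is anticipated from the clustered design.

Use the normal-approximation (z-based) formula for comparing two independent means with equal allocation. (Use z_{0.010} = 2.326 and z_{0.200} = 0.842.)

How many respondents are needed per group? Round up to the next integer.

n = 384 per group

n = (z_α + z_β)² · (σ₁² + σ₂²) / δ²
  = (2.326 + 0.842)² · (2·1602² = 5132808) / 478²
  = 10.0362 · 5132808 / 228484
  = 225.46
Design effect: 1.7 × 225.46 = 383.28.
Round up → n = 384 per group.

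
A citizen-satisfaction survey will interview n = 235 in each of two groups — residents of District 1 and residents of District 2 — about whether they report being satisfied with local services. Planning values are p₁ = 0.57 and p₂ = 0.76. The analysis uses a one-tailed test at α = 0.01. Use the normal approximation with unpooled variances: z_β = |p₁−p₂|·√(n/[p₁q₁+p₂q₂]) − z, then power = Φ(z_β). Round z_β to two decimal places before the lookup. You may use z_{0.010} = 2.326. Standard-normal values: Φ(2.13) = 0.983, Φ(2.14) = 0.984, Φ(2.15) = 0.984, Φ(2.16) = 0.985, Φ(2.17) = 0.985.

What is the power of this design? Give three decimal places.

z_β = |p₁−p₂|·√(n/[p₁q₁+p₂q₂]) − z_α
    = 0.19 · √(235/0.4275) − 2.326
    = 0.19 · 23.4458 − 2.326
    = 4.4547 − 2.326 = 2.1287 → 2.13
Power = Φ(2.13) = 0.983.

Power ≈ 0.983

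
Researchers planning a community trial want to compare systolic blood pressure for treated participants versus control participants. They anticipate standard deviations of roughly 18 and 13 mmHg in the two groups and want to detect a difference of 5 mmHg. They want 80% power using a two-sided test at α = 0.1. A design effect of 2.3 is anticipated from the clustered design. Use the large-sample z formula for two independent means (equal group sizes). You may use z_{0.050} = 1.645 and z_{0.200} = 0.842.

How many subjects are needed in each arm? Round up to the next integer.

n = 281 per group

n = (z_{α/2} + z_β)² · (σ₁² + σ₂²) / δ²
  = (1.645 + 0.842)² · (18² + 13² = 493) / 5²
  = 6.1852 · 493 / 25
  = 121.97
Design effect: 2.3 × 121.97 = 280.53.
Round up → n = 281 per group.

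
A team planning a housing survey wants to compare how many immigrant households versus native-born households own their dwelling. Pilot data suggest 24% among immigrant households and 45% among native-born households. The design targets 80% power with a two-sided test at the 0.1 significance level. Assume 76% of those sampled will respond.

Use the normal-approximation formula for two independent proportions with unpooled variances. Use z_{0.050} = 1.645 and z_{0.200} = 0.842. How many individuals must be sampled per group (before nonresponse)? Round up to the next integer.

n = 80 per group

n = (z_{α/2} + z_β)² · [p₁(1−p₁) + p₂(1−p₂)] / (p₁ − p₂)²
  = (1.645 + 0.842)² · (0.24·0.76 + 0.45·0.55) / (-0.21)²
  = (2.487)² · (0.1824 + 0.2475) / 0.0441
  = 6.1852 · 0.4299 / 0.0441
  = 60.29
Adjust for 76% response: 60.29 / 0.76 = 79.34.
Round up → n = 80 per group.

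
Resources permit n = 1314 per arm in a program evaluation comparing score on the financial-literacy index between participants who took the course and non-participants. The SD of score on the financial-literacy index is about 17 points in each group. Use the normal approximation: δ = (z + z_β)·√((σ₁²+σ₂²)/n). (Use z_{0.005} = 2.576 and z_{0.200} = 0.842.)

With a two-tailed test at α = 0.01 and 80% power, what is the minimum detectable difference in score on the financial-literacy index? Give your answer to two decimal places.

δ = (z_{α/2} + z_β) · √((σ₁²+σ₂²)/n)
  = (2.576 + 0.842) · √(578/1314)
  = 3.418 · √0.43988
  = 3.418 · 0.6632
  = 2.2669

Minimum detectable difference ≈ 2.27 points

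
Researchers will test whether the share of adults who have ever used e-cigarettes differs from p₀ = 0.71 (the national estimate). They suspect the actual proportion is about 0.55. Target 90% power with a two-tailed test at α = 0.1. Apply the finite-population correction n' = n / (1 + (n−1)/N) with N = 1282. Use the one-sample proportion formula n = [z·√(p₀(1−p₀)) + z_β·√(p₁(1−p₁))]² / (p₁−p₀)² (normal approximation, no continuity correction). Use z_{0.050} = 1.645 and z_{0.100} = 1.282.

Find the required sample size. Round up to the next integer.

n = [z_{α/2}·√(p₀q₀) + z_β·√(p₁q₁)]² / (p₁ − p₀)²
  = [1.645·√(0.71·0.29) + 1.282·√(0.55·0.45)]² / (-0.16)²
  = [1.645·0.4538 + 1.282·0.4975]² / 0.0256
  = [1.3842]² / 0.0256
  = 74.85
Finite-population correction (N = 1282): 74.85 / (1 + (74.85 − 1)/1282) = 70.77.
Round up → n = 71.

n = 71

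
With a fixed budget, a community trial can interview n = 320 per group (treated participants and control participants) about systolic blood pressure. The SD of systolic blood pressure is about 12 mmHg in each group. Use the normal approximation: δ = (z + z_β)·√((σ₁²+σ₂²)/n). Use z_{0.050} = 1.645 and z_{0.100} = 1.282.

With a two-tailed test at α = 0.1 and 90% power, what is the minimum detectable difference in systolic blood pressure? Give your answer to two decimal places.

Minimum detectable difference ≈ 2.78 mmHg

δ = (z_{α/2} + z_β) · √((σ₁²+σ₂²)/n)
  = (1.645 + 1.282) · √(288/320)
  = 2.927 · √0.9
  = 2.927 · 0.9487
  = 2.7768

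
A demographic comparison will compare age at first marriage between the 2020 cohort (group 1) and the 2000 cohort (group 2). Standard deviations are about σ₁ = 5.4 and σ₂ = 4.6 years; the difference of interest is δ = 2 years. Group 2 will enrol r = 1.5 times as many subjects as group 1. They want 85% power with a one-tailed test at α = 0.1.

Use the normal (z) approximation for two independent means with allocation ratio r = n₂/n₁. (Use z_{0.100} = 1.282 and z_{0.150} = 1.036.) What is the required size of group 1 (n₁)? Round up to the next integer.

n₁ = (z_α + z_β)² · (σ₁² + σ₂²/r) / δ²
   = (1.282 + 1.036)² · (5.4² + 4.6²/1.5) / 2²
   = 5.3731 · (29.16 + 14.1067) / 4
   = 5.3731 · 43.2667 / 4
   = 58.12
Round up → n₁ = 59; n₂ = r·n₁ = 1.5 × 59 = 89.

n₁ = 59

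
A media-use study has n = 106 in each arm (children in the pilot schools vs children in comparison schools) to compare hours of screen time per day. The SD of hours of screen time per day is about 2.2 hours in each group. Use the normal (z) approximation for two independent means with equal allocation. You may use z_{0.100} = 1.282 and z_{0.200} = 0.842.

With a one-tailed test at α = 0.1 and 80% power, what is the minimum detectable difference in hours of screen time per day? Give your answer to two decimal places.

δ = (z_α + z_β) · √((σ₁²+σ₂²)/n)
  = (1.282 + 0.842) · √(9.68/106)
  = 2.124 · √0.09132
  = 2.124 · 0.3022
  = 0.6419

Minimum detectable difference ≈ 0.64 hours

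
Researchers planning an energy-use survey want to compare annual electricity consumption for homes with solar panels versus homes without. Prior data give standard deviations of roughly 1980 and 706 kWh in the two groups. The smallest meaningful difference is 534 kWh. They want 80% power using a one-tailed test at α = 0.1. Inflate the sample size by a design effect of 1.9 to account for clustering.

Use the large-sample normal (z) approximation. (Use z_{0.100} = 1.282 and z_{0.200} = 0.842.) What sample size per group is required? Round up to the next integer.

n = (z_α + z_β)² · (σ₁² + σ₂²) / δ²
  = (1.282 + 0.842)² · (1980² + 706² = 4418836) / 534²
  = 4.5114 · 4418836 / 285156
  = 69.91
Design effect: 1.9 × 69.91 = 132.83.
Round up → n = 133 per group.

n = 133 per group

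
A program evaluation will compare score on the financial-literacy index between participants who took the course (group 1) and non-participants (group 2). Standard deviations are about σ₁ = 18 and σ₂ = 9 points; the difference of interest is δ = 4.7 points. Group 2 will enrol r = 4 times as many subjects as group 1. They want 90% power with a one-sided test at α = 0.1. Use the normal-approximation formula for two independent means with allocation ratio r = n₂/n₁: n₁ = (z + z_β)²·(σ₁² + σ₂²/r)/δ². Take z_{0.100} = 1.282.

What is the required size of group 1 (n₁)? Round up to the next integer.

n₁ = 103

n₁ = (z_α + z_β)² · (σ₁² + σ₂²/r) / δ²
   = (1.282 + 1.282)² · (18² + 9²/4) / 4.7²
   = 6.5741 · (324 + 20.25) / 22.09
   = 6.5741 · 344.25 / 22.09
   = 102.45
Round up → n₁ = 103; n₂ = r·n₁ = 4 × 103 = 412.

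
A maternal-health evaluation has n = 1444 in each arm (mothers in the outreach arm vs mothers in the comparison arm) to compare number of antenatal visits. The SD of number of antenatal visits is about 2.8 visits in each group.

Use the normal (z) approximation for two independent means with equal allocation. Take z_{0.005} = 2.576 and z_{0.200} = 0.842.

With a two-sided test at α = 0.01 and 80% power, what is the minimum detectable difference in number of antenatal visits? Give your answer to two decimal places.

Minimum detectable difference ≈ 0.36 visits

δ = (z_{α/2} + z_β) · √((σ₁²+σ₂²)/n)
  = (2.576 + 0.842) · √(15.68/1444)
  = 3.418 · √0.01086
  = 3.418 · 0.1042
  = 0.3562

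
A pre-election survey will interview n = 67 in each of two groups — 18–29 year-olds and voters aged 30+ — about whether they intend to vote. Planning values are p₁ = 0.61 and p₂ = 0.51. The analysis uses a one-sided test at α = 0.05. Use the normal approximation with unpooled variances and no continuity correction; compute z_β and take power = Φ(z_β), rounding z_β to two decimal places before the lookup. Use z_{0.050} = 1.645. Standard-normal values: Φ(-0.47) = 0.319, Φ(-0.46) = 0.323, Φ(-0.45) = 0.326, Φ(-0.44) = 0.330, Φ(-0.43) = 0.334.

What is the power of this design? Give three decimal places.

z_β = |p₁−p₂|·√(n/[p₁q₁+p₂q₂]) − z_α
    = 0.10 · √(67/0.4878) − 1.645
    = 0.10 · 11.7197 − 1.645
    = 1.1720 − 1.645 = -0.4730 → -0.47
Power = Φ(-0.47) = 0.319.

Power ≈ 0.319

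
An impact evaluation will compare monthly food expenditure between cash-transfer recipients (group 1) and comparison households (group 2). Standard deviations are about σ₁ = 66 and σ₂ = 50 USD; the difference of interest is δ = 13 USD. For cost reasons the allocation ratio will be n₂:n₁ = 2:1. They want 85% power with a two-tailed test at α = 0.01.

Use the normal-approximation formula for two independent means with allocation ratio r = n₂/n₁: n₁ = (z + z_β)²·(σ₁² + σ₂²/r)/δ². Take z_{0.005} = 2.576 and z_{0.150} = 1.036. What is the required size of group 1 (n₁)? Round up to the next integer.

n₁ = 433

n₁ = (z_{α/2} + z_β)² · (σ₁² + σ₂²/r) / δ²
   = (2.576 + 1.036)² · (66² + 50²/2) / 13²
   = 13.0465 · (4356 + 1250) / 169
   = 13.0465 · 5606 / 169
   = 432.77
Round up → n₁ = 433; n₂ = r·n₁ = 2 × 433 = 866.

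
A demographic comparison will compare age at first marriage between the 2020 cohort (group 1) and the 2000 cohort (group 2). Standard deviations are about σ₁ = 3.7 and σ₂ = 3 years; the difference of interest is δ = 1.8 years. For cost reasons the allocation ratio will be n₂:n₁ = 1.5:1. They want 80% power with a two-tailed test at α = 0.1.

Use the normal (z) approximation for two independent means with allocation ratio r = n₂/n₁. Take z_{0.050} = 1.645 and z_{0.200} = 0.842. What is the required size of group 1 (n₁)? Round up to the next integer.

n₁ = 38

n₁ = (z_{α/2} + z_β)² · (σ₁² + σ₂²/r) / δ²
   = (1.645 + 0.842)² · (3.7² + 3²/1.5) / 1.8²
   = 6.1852 · (13.69 + 6) / 3.24
   = 6.1852 · 19.69 / 3.24
   = 37.59
Round up → n₁ = 38; n₂ = r·n₁ = 1.5 × 38 = 57.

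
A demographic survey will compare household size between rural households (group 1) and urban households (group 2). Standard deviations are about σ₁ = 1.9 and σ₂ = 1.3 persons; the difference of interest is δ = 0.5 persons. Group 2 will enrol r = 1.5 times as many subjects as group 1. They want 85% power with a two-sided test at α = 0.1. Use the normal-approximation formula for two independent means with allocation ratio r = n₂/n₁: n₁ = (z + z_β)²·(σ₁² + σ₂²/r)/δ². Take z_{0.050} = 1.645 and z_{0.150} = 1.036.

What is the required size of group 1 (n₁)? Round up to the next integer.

n₁ = 137

n₁ = (z_{α/2} + z_β)² · (σ₁² + σ₂²/r) / δ²
   = (1.645 + 1.036)² · (1.9² + 1.3²/1.5) / 0.5²
   = 7.1878 · (3.61 + 1.1267) / 0.25
   = 7.1878 · 4.7367 / 0.25
   = 136.18
Round up → n₁ = 137; n₂ = r·n₁ = 1.5 × 137 = 206.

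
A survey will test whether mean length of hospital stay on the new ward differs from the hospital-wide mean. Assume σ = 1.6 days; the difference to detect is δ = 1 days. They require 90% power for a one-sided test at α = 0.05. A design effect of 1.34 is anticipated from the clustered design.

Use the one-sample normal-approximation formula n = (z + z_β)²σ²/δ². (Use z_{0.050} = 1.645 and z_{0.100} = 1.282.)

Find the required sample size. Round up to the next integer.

n = (z_α + z_β)² · σ² / δ²
  = (1.645 + 1.282)² · 1.6² / 1²
  = 8.5673 · 2.56 / 1
  = 21.93
Design effect: 1.34 × 21.93 = 29.39.
Round up → n = 30.

n = 30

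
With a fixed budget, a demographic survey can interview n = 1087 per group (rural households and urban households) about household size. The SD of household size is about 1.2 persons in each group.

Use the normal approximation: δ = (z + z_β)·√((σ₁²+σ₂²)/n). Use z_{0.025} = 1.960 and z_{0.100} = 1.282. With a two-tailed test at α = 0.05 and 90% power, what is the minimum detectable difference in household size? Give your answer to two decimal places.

δ = (z_{α/2} + z_β) · √((σ₁²+σ₂²)/n)
  = (1.960 + 1.282) · √(2.88/1087)
  = 3.242 · √0.00265
  = 3.242 · 0.0515
  = 0.1669

Minimum detectable difference ≈ 0.17 persons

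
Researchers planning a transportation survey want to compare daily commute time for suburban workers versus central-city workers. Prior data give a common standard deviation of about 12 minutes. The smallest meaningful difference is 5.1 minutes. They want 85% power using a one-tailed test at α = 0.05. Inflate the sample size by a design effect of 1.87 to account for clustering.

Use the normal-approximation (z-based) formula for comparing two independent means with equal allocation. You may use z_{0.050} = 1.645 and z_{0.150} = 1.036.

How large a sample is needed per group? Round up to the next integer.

n = (z_α + z_β)² · (σ₁² + σ₂²) / δ²
  = (1.645 + 1.036)² · (2·12² = 288) / 5.1²
  = 7.1878 · 288 / 26.01
  = 79.59
Design effect: 1.87 × 79.59 = 148.83.
Round up → n = 149 per group.

n = 149 per group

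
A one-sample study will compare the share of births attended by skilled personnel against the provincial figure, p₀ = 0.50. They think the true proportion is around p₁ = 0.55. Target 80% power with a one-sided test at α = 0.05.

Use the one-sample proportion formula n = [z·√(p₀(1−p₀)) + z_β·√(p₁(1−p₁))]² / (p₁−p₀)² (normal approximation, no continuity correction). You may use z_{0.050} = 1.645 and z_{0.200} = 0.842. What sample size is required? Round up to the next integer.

n = 617

n = [z_α·√(p₀q₀) + z_β·√(p₁q₁)]² / (p₁ − p₀)²
  = [1.645·√(0.50·0.50) + 0.842·√(0.55·0.45)]² / (0.05)²
  = [1.645·0.5000 + 0.842·0.4975]² / 0.0025
  = [1.2414]² / 0.0025
  = 616.42
Round up → n = 617.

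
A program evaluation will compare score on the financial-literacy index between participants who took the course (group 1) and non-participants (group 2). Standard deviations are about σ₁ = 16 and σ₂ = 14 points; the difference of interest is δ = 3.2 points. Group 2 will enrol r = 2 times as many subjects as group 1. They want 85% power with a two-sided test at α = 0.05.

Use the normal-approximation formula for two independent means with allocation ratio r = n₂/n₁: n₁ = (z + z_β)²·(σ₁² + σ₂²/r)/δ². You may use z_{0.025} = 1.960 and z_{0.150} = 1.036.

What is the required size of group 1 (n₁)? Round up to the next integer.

n₁ = (z_{α/2} + z_β)² · (σ₁² + σ₂²/r) / δ²
   = (1.960 + 1.036)² · (16² + 14²/2) / 3.2²
   = 8.9760 · (256 + 98) / 10.24
   = 8.9760 · 354 / 10.24
   = 310.30
Round up → n₁ = 311; n₂ = r·n₁ = 2 × 311 = 622.

n₁ = 311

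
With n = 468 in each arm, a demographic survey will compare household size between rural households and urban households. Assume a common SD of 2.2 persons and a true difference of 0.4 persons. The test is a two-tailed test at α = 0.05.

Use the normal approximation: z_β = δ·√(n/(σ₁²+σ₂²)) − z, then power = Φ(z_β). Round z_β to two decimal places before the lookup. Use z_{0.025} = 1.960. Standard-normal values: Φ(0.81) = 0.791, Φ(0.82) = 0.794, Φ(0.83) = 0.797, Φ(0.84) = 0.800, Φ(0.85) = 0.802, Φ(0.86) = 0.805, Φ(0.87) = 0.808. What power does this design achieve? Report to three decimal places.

Power ≈ 0.794

z_β = δ·√(n/(σ₁²+σ₂²)) − z_{α/2}
    = 0.4 · √(468/9.68) − 1.960
    = 0.4 · 6.95321 − 1.960
    = 2.7813 − 1.960 = 0.8213 → 0.82
Power = Φ(0.82) = 0.794.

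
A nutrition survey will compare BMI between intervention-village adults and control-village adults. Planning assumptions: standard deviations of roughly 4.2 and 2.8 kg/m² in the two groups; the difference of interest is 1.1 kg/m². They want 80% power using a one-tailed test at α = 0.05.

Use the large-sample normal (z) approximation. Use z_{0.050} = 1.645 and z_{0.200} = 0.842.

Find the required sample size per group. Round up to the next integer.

n = 131 per group

n = (z_α + z_β)² · (σ₁² + σ₂²) / δ²
  = (1.645 + 0.842)² · (4.2² + 2.8² = 25.48) / 1.1²
  = 6.1852 · 25.48 / 1.21
  = 130.25
Round up → n = 131 per group.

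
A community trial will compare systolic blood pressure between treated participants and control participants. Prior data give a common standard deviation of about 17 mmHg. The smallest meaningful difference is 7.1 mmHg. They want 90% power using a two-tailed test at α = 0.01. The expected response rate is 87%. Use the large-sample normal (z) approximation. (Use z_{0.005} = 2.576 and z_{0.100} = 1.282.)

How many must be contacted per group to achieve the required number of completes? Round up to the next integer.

n = 197 per group

n = (z_{α/2} + z_β)² · (σ₁² + σ₂²) / δ²
  = (2.576 + 1.282)² · (2·17² = 578) / 7.1²
  = 14.8842 · 578 / 50.41
  = 170.66
Adjust for 87% response: 170.66 / 0.87 = 196.16.
Round up → n = 197 per group.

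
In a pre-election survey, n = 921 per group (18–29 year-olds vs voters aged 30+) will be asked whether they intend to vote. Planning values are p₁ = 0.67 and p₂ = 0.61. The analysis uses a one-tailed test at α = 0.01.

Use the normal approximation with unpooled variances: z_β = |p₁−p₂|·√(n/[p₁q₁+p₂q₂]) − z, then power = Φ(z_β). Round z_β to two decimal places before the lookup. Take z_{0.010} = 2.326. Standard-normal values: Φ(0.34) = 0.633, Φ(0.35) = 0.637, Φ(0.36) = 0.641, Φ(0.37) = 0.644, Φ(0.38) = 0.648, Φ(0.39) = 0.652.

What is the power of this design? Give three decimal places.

z_β = |p₁−p₂|·√(n/[p₁q₁+p₂q₂]) − z_α
    = 0.06 · √(921/0.4590) − 2.326
    = 0.06 · 44.7944 − 2.326
    = 2.6877 − 2.326 = 0.3617 → 0.36
Power = Φ(0.36) = 0.641.

Power ≈ 0.641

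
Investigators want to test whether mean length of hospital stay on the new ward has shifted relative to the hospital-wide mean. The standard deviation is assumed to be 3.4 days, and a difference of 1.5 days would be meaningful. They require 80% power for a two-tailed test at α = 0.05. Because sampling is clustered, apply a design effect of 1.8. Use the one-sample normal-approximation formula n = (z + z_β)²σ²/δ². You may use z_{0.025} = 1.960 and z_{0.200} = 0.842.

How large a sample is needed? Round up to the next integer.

n = 73

n = (z_{α/2} + z_β)² · σ² / δ²
  = (1.960 + 0.842)² · 3.4² / 1.5²
  = 7.8512 · 11.56 / 2.25
  = 40.34
Design effect: 1.8 × 40.34 = 72.61.
Round up → n = 73.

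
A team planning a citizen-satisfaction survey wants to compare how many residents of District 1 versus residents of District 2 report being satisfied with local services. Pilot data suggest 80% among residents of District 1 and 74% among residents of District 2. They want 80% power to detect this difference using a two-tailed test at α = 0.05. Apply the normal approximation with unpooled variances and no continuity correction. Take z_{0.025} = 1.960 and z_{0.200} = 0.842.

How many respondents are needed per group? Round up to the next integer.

n = (z_{α/2} + z_β)² · [p₁(1−p₁) + p₂(1−p₂)] / (p₁ − p₂)²
  = (1.960 + 0.842)² · (0.80·0.20 + 0.74·0.26) / (0.06)²
  = (2.802)² · (0.1600 + 0.1924) / 0.0036
  = 7.8512 · 0.3524 / 0.0036
  = 768.55
Round up → n = 769 per group.

n = 769 per group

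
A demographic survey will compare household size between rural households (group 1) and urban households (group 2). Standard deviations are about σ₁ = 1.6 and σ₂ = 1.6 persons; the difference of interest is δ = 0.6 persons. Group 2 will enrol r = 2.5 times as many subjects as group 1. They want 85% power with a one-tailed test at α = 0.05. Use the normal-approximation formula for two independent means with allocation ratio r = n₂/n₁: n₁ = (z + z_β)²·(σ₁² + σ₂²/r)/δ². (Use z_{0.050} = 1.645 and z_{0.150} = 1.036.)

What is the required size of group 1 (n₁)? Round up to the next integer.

n₁ = 72

n₁ = (z_α + z_β)² · (σ₁² + σ₂²/r) / δ²
   = (1.645 + 1.036)² · (1.6² + 1.6²/2.5) / 0.6²
   = 7.1878 · (2.56 + 1.024) / 0.36
   = 7.1878 · 3.584 / 0.36
   = 71.56
Round up → n₁ = 72; n₂ = r·n₁ = 2.5 × 72 = 180.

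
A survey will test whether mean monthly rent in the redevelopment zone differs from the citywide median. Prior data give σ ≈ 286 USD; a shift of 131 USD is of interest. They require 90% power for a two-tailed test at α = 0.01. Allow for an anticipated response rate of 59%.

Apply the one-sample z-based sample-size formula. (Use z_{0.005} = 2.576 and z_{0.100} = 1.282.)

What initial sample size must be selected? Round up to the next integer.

n = (z_{α/2} + z_β)² · σ² / δ²
  = (2.576 + 1.282)² · 286² / 131²
  = 14.8842 · 81796 / 17161
  = 70.94
Adjust for 59% response: 70.94 / 0.59 = 120.24.
Round up → n = 121.

n = 121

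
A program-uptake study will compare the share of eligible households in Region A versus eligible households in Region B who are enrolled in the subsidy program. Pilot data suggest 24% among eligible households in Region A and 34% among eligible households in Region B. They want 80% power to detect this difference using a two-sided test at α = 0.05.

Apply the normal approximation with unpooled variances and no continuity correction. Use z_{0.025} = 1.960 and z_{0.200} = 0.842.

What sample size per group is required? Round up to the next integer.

n = 320 per group

n = (z_{α/2} + z_β)² · [p₁(1−p₁) + p₂(1−p₂)] / (p₁ − p₂)²
  = (1.960 + 0.842)² · (0.24·0.76 + 0.34·0.66) / (-0.10)²
  = (2.802)² · (0.1824 + 0.2244) / 0.0100
  = 7.8512 · 0.4068 / 0.0100
  = 319.39
Round up → n = 320 per group.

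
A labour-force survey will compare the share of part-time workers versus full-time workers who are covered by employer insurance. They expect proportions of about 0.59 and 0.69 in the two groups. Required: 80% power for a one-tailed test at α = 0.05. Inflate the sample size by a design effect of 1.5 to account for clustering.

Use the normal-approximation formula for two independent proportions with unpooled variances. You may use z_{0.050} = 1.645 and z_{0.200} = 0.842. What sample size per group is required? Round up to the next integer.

n = 423 per group

n = (z_α + z_β)² · [p₁(1−p₁) + p₂(1−p₂)] / (p₁ − p₂)²
  = (1.645 + 0.842)² · (0.59·0.41 + 0.69·0.31) / (-0.10)²
  = (2.487)² · (0.2419 + 0.2139) / 0.0100
  = 6.1852 · 0.4558 / 0.0100
  = 281.92
Design effect: 1.5 × 281.92 = 422.88.
Round up → n = 423 per group.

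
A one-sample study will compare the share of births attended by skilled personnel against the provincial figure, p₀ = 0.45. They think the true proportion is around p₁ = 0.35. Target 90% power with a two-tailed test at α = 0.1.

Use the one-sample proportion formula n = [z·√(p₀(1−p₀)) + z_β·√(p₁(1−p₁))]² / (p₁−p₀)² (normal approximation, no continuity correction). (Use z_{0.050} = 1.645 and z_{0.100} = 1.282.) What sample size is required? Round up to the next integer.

n = [z_{α/2}·√(p₀q₀) + z_β·√(p₁q₁)]² / (p₁ − p₀)²
  = [1.645·√(0.45·0.55) + 1.282·√(0.35·0.65)]² / (-0.10)²
  = [1.645·0.4975 + 1.282·0.4770]² / 0.0100
  = [1.4299]² / 0.0100
  = 204.45
Round up → n = 205.

n = 205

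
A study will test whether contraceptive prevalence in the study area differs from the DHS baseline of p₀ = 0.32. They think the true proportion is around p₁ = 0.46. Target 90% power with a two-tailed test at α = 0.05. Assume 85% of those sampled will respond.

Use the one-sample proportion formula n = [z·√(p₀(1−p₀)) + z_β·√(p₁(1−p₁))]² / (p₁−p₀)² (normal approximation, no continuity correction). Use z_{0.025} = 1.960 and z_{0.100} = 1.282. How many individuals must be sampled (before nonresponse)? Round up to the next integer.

n = 145

n = [z_{α/2}·√(p₀q₀) + z_β·√(p₁q₁)]² / (p₁ − p₀)²
  = [1.960·√(0.32·0.68) + 1.282·√(0.46·0.54)]² / (0.14)²
  = [1.960·0.4665 + 1.282·0.4984]² / 0.0196
  = [1.5532]² / 0.0196
  = 123.09
Adjust for 85% response: 123.09 / 0.85 = 144.81.
Round up → n = 145.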